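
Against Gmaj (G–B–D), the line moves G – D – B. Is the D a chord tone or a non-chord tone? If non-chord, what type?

Chord tone (the fifth of G major triad).

G major triad contains G, B, D; D is the fifth, so it is a chord tone.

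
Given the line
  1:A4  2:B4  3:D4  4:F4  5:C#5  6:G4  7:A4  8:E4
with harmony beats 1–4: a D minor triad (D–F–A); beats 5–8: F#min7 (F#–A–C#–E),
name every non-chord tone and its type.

The harmony at that moment is D minor triad (D, F, A); B4 is not a chord tone.
It is approached by step up from A4 and left by leap down to D4.
Step in, leap out — an escape tone.
The harmony at that moment is F# minor seventh chord (F#, A, C#, E); G4 is not a chord tone.
It is approached by leap down from C#5 and left by step up to A4.
Leap in, step out — an appoggiatura.

B4 (beat 2) — escape tone; G4 (beat 6) — appoggiatura.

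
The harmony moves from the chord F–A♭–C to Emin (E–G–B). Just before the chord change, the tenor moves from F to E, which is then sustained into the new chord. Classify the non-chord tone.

E is an anticipation.

The harmony at that moment is F minor triad (F, A♭, C); E is not a chord tone.
It is approached by step down from F and then sustained as the same pitch into the next harmony.
Arriving early and becoming a chord tone when the harmony changes — an anticipation.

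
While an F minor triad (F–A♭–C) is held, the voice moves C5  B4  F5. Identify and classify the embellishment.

B4 is an escape tone.

The harmony at that moment is F minor triad (F, A♭, C); B4 is not a chord tone.
It is approached by step down from C5 and left by leap up to F5.
Step in, leap out — an escape tone.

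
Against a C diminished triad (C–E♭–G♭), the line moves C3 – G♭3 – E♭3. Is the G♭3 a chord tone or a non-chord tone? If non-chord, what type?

C diminished triad contains C, E♭, G♭; G♭ is the fifth, so it is a chord tone.

Chord tone (the fifth of C diminished triad).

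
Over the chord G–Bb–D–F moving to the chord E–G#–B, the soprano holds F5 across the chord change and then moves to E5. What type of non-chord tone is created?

The harmony at that moment is E major triad (E, G#, B); F5 is not a chord tone.
It is held over (the same pitch as the preceding F5) and left by step down to E5.
Held over from the previous chord and resolving down by step — a suspension.

F5 is a suspension.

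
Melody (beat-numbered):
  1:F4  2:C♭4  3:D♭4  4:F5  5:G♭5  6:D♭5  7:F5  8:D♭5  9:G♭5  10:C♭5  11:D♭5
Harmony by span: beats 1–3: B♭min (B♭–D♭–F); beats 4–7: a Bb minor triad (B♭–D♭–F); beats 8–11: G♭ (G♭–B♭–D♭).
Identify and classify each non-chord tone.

C♭4 (beat 2) — appoggiatura; G♭5 (beat 5) — escape tone; C♭5 (beat 10) — appoggiatura.

The harmony at that moment is B♭ minor triad (B♭, D♭, F); C♭4 is not a chord tone.
It is approached by leap down from F4 and left by step up to D♭4.
Leap in, step out — an appoggiatura.
The harmony at that moment is B♭ minor triad (B♭, D♭, F); G♭5 is not a chord tone.
It is approached by step up from F5 and left by leap down to D♭5.
Step in, leap out — an escape tone.
The harmony at that moment is G♭ major triad (G♭, B♭, D♭); C♭5 is not a chord tone.
It is approached by leap down from G♭5 and left by step up to D♭5.
Leap in, step out — an appoggiatura.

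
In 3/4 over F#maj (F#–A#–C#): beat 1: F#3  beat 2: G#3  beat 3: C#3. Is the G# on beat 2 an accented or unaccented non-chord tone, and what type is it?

Unaccented escape tone.

The harmony at that moment is F# major triad (F#, A#, C#); G#3 is not a chord tone.
It is approached by step up from F#3 and left by leap down to C#3.
Step in, leap out — an escape tone.
It falls on a weak beat, so it is unaccented.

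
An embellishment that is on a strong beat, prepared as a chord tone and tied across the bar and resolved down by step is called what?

Approach: by preparation — the pitch is first a chord tone, then held (tied or repeated) while the harmony changes under it. Departure: down by step. Metric position: strong.
A prepared dissonance that resolves downward by step — a suspension. (The same figure resolving upward would be a retardation.)

Suspension.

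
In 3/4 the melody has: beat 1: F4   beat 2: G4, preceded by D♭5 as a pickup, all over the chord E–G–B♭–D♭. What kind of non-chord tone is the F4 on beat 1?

The harmony at that moment is E diminished seventh chord (E, G, B♭, D♭); F4 is not a chord tone.
It is approached by leap down from D♭5 and left by step up to G4.
Leap in, step out, metrically accented — an appoggiatura.

Appoggiatura.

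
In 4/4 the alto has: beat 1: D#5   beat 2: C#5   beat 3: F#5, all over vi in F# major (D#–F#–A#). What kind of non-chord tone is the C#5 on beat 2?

Escape tone.

The harmony at that moment is D# minor triad (D#, F#, A#); C#5 is not a chord tone.
It is approached by step down from D#5 and left by leap up to F#5.
Step in, leap out, on a weak beat — an escape tone.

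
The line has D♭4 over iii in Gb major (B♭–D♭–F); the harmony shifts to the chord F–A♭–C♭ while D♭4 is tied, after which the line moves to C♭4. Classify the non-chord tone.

The harmony at that moment is F diminished triad (F, A♭, C♭); D♭4 is not a chord tone.
It is held over (the same pitch as the preceding D♭4) and left by step down to C♭4.
Held over from the previous chord and resolving down by step — a suspension.

D♭4 is a suspension.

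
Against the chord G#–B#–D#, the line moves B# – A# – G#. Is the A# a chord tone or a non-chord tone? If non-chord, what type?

Non-chord tone — a passing tone.

The harmony at that moment is G# major triad (G#, B#, D#); A# is not a chord tone.
It is approached by step down from B# and left by step down to G#.
Step in, step out in the same direction — a passing tone.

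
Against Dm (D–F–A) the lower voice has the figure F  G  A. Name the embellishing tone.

G is a passing tone.

The harmony at that moment is D minor triad (D, F, A); G is not a chord tone.
It is approached by step up from F and left by step up to A.
Step in, step out in the same direction — a passing tone.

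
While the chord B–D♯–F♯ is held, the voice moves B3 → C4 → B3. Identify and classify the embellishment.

C4 is a neighbor tone.

The harmony at that moment is B major triad (B, D♯, F♯); C4 is not a chord tone.
It is approached by step up from B3 and left by step down to B3.
Step away and step back to the same note — a neighbor tone (upper neighbor).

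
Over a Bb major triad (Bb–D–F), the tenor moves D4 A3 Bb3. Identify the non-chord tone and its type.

A3 is an appoggiatura.

The harmony at that moment is Bb major triad (Bb, D, F); A3 is not a chord tone.
It is approached by leap down from D4 and left by step up to Bb3.
Leap in, step out — an appoggiatura.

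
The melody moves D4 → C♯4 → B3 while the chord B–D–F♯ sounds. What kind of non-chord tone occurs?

C♯4 is a passing tone.

The harmony at that moment is B minor triad (B, D, F♯); C♯4 is not a chord tone.
It is approached by step down from D4 and left by step down to B3.
Step in, step out in the same direction — a passing tone.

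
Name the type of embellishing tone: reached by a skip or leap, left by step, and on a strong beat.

Appoggiatura.

Approach: by leap. Departure: by step. Metric position: strong.
Leap in, step out, in a metrically strong position — an appoggiatura. (It is the mirror image of the escape tone, which steps in and leaps out from a weak position.)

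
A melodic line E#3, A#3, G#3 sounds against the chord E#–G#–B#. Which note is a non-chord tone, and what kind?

The harmony at that moment is E# minor triad (E#, G#, B#); A#3 is not a chord tone.
It is approached by leap up from E#3 and left by step down to G#3.
Leap in, step out — an appoggiatura.

A#3 is an appoggiatura.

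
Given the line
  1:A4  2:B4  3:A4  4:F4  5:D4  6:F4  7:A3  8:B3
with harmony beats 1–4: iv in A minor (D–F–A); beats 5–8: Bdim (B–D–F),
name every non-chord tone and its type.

B4 (beat 2) — neighbor tone; A3 (beat 7) — appoggiatura.

The harmony at that moment is D minor triad (D, F, A); B4 is not a chord tone.
It is approached by step up from A4 and left by step down to A4.
Step away and step back to the same note — a neighbor tone (upper neighbor).
The harmony at that moment is B diminished triad (B, D, F); A3 is not a chord tone.
It is approached by leap down from F4 and left by step up to B3.
Leap in, step out — an appoggiatura.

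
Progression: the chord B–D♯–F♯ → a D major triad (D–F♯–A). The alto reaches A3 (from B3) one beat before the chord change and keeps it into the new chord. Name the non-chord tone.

The harmony at that moment is B major triad (B, D♯, F♯); A3 is not a chord tone.
It is approached by step down from B3 and then sustained as the same pitch into the next harmony.
Arriving early and becoming a chord tone when the harmony changes — an anticipation.

A3 is an anticipation.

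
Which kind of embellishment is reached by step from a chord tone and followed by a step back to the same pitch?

Neighbor tone.

Approach: by step. Departure: by step in the opposite direction, back to the starting pitch.
Stepwise on both sides but reversing to return to the same chord tone — a neighbor tone. (Had it continued onward in the same direction it would be a passing tone instead.)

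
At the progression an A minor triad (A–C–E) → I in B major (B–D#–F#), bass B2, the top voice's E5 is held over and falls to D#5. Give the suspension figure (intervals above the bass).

4–3 suspension.

At the second chord the bass is B2. The suspended E5 lies a fourth above the bass; after resolving down by step to D#5, the interval above the bass becomes a third.
Suspension figures are named by those two intervals: 4–3.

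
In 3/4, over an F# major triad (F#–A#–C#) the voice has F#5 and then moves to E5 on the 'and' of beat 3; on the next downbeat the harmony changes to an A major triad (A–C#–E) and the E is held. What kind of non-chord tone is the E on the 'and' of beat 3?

The harmony at that moment is F# major triad (F#, A#, C#); E5 is not a chord tone.
It is approached by step down from F#5 and then sustained as the same pitch into the next harmony.
Arriving early and becoming a chord tone when the harmony changes — an anticipation.

Anticipation.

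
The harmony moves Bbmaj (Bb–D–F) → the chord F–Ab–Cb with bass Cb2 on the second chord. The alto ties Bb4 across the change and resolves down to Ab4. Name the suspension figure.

At the second chord the bass is Cb2. The suspended Bb4 lies a seventh above the bass; after resolving down by step to Ab4, the interval above the bass becomes a sixth.
Suspension figures are named by those two intervals: 7–6.

7–6 suspension.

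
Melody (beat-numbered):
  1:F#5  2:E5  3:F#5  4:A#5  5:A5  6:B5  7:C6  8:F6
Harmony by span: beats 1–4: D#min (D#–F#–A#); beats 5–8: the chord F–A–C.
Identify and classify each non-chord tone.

The harmony at that moment is D# minor triad (D#, F#, A#); E5 is not a chord tone.
It is approached by step down from F#5 and left by step up to F#5.
Step away and step back to the same note — a neighbor tone (lower neighbor).
The harmony at that moment is F major triad (F, A, C); B5 is not a chord tone.
It is approached by step up from A5 and left by step up to C6.
Step in, step out in the same direction — a passing tone.

E5 (beat 2) — neighbor tone; B5 (beat 6) — passing tone.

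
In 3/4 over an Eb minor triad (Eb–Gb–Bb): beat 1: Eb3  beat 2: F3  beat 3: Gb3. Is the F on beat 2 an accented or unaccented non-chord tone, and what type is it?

Unaccented passing tone.

The harmony at that moment is Eb minor triad (Eb, Gb, Bb); F3 is not a chord tone.
It is approached by step up from Eb3 and left by step up to Gb3.
Step in, step out in the same direction — a passing tone.
It falls on a weak beat, so it is unaccented.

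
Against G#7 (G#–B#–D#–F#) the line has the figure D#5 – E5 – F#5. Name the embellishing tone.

The harmony at that moment is G# dominant seventh chord (G#, B#, D#, F#); E5 is not a chord tone.
It is approached by step up from D#5 and left by step up to F#5.
Step in, step out in the same direction — a passing tone.

E5 is a passing tone.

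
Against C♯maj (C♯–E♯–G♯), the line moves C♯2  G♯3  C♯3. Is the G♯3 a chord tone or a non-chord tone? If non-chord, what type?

C# major triad contains C♯, E♯, G♯; G♯ is the fifth, so it is a chord tone.

Chord tone (the fifth of C# major triad).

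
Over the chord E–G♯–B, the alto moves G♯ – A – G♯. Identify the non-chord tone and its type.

The harmony at that moment is E major triad (E, G♯, B); A is not a chord tone.
It is approached by step up from G♯ and left by step down to G♯.
Step away and step back to the same note — a neighbor tone (upper neighbor).

A is a neighbor tone.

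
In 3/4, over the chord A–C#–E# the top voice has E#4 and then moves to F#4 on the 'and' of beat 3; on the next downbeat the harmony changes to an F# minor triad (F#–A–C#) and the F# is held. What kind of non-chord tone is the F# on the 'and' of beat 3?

The harmony at that moment is A augmented triad (A, C#, E#); F#4 is not a chord tone.
It is approached by step up from E#4 and then sustained as the same pitch into the next harmony.
Arriving early and becoming a chord tone when the harmony changes — an anticipation.

Anticipation.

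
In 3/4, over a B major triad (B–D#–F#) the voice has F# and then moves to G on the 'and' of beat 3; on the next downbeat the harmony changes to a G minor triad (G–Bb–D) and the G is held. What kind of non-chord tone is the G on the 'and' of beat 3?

Anticipation.

The harmony at that moment is B major triad (B, D#, F#); G is not a chord tone.
It is approached by step up from F# and then sustained as the same pitch into the next harmony.
Arriving early and becoming a chord tone when the harmony changes — an anticipation.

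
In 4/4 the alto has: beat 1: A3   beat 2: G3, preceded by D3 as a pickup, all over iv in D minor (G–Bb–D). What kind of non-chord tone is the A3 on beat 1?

Appoggiatura.

The harmony at that moment is G minor triad (G, Bb, D); A3 is not a chord tone.
It is approached by leap up from D3 and left by step down to G3.
Leap in, step out, metrically accented — an appoggiatura.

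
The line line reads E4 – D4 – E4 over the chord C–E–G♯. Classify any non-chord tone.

The harmony at that moment is C augmented triad (C, E, G♯); D4 is not a chord tone.
It is approached by step down from E4 and left by step up to E4.
Step away and step back to the same note — a neighbor tone (lower neighbor).

D4 is a neighbor tone.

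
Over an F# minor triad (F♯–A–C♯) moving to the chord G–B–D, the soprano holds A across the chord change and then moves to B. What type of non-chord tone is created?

A is a retardation.

The harmony at that moment is G major triad (G, B, D); A is not a chord tone.
It is held over (the same pitch as the preceding A) and left by step up to B.
Held over from the previous chord and resolving up by step — a retardation.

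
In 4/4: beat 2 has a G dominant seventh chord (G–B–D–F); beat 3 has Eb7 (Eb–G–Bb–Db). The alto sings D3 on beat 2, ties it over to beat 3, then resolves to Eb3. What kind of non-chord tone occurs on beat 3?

The harmony at that moment is Eb dominant seventh chord (Eb, G, Bb, Db); D3 is not a chord tone.
It is held over (the same pitch as the preceding D3) and left by step up to Eb3.
Held over from the previous chord and resolving up by step — a retardation.

Retardation.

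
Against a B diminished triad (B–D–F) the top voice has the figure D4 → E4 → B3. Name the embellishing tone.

The harmony at that moment is B diminished triad (B, D, F); E4 is not a chord tone.
It is approached by step up from D4 and left by leap down to B3.
Step in, leap out — an escape tone.

E4 is an escape tone.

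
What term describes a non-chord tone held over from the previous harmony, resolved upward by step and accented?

Retardation.

Approach: by preparation — the pitch is first a chord tone, then held (tied or repeated) while the harmony changes under it. Departure: up by step. Metric position: strong.
A prepared dissonance that resolves upward by step — a retardation. (The same figure resolving downward would be a suspension.)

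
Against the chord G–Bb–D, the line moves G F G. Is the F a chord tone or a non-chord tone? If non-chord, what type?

Non-chord tone — a neighbor tone.

The harmony at that moment is G minor triad (G, Bb, D); F is not a chord tone.
It is approached by step down from G and left by step up to G.
Step away and step back to the same note — a neighbor tone (lower neighbor).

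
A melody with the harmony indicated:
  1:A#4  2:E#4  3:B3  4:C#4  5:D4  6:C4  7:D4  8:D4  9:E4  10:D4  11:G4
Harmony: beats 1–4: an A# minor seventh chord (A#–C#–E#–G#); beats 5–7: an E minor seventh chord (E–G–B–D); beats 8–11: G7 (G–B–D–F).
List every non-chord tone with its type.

The harmony at that moment is A# minor seventh chord (A#, C#, E#, G#); B3 is not a chord tone.
It is approached by leap down from E#4 and left by step up to C#4.
Leap in, step out — an appoggiatura.
The harmony at that moment is E minor seventh chord (E, G, B, D); C4 is not a chord tone.
It is approached by step down from D4 and left by step up to D4.
Step away and step back to the same note — a neighbor tone (lower neighbor).
The harmony at that moment is G dominant seventh chord (G, B, D, F); E4 is not a chord tone.
It is approached by step up from D4 and left by step down to D4.
Step away and step back to the same note — a neighbor tone (upper neighbor).

B3 (beat 3) — appoggiatura; C4 (beat 6) — neighbor tone; E4 (beat 9) — neighbor tone.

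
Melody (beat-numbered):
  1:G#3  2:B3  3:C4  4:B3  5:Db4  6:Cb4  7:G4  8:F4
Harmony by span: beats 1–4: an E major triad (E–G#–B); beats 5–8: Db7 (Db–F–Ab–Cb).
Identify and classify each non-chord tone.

The harmony at that moment is E major triad (E, G#, B); C4 is not a chord tone.
It is approached by step up from B3 and left by step down to B3.
Step away and step back to the same note — a neighbor tone (upper neighbor).
The harmony at that moment is Db dominant seventh chord (Db, F, Ab, Cb); G4 is not a chord tone.
It is approached by leap up from Cb4 and left by step down to F4.
Leap in, step out — an appoggiatura.

C4 (beat 3) — neighbor tone; G4 (beat 7) — appoggiatura.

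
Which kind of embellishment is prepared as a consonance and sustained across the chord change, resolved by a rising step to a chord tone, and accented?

Approach: by preparation — the pitch is first a chord tone, then held (tied or repeated) while the harmony changes under it. Departure: up by step. Metric position: strong.
A prepared dissonance that resolves upward by step — a retardation. (The same figure resolving downward would be a suspension.)

Retardation.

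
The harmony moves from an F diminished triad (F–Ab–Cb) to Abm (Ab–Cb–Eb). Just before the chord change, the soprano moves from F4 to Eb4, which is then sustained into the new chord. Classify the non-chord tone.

Eb4 is an anticipation.

The harmony at that moment is F diminished triad (F, Ab, Cb); Eb4 is not a chord tone.
It is approached by step down from F4 and then sustained as the same pitch into the next harmony.
Arriving early and becoming a chord tone when the harmony changes — an anticipation.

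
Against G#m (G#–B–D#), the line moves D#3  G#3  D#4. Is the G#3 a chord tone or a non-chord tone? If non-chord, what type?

Chord tone (the root of G# minor triad).

G# minor triad contains G#, B, D#; G# is the root, so it is a chord tone.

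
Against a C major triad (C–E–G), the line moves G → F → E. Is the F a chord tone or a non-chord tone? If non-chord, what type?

The harmony at that moment is C major triad (C, E, G); F is not a chord tone.
It is approached by step down from G and left by step down to E.
Step in, step out in the same direction — a passing tone.

Non-chord tone — a passing tone.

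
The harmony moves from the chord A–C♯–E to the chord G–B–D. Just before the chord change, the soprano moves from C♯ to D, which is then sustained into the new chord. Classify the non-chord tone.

D is an anticipation.

The harmony at that moment is A major triad (A, C♯, E); D is not a chord tone.
It is approached by step up from C♯ and then sustained as the same pitch into the next harmony.
Arriving early and becoming a chord tone when the harmony changes — an anticipation.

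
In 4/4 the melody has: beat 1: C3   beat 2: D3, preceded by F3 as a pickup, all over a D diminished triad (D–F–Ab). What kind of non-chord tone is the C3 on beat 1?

The harmony at that moment is D diminished triad (D, F, Ab); C3 is not a chord tone.
It is approached by leap down from F3 and left by step up to D3.
Leap in, step out, metrically accented — an appoggiatura.

Appoggiatura.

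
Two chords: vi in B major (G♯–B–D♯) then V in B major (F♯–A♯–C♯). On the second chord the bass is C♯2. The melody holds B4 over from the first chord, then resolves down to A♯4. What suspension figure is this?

At the second chord the bass is C♯2. The suspended B4 lies a seventh above the bass; after resolving down by step to A♯4, the interval above the bass becomes a sixth.
Suspension figures are named by those two intervals: 7–6.

7–6 suspension.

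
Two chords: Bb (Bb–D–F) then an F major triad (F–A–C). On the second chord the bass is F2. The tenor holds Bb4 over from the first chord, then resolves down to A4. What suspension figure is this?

At the second chord the bass is F2. The suspended Bb4 lies a fourth above the bass; after resolving down by step to A4, the interval above the bass becomes a third.
Suspension figures are named by those two intervals: 4–3.

4–3 suspension.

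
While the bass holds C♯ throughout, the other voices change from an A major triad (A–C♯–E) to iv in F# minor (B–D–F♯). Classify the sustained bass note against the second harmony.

The harmony at that moment is B minor triad (B, D, F♯); C♯ is not a chord tone.
It is held over (the same pitch as the preceding C♯) and then sustained as the same pitch into the next harmony.
Sustained through a change of harmony — a pedal tone.

Pedal tone (pedal point).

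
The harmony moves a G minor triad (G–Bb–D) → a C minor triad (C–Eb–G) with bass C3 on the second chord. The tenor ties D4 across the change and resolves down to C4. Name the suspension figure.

At the second chord the bass is C3. The suspended D4 lies a ninth above the bass; after resolving down by step to C4, the interval above the bass becomes an octave.
Suspension figures are named by those two intervals: 9–8.

9–8 suspension.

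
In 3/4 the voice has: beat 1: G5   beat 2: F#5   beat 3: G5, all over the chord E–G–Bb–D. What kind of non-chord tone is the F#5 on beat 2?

The harmony at that moment is E half-diminished seventh chord (E, G, Bb, D); F#5 is not a chord tone.
It is approached by step down from G5 and left by step up to G5.
Step away and step back to the same note — a neighbor tone (lower neighbor).

Lower neighbor tone.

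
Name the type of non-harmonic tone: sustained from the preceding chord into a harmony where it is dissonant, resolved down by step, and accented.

Approach: by preparation — the pitch is first a chord tone, then held (tied or repeated) while the harmony changes under it. Departure: down by step. Metric position: strong.
A prepared dissonance that resolves downward by step — a suspension. (The same figure resolving upward would be a retardation.)

Suspension.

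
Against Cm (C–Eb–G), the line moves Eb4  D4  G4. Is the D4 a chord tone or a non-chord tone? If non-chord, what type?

The harmony at that moment is C minor triad (C, Eb, G); D4 is not a chord tone.
It is approached by step down from Eb4 and left by leap up to G4.
Step in, leap out — an escape tone.

Non-chord tone — an escape tone.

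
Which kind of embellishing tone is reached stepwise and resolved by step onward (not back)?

Approach: by step. Departure: by step, continuing in the same direction.
Stepwise on both sides with no change of direction means the note fills in the space between two different chord tones — a passing tone. (Had it turned back to its starting note it would be a neighbor tone instead.)

Passing tone.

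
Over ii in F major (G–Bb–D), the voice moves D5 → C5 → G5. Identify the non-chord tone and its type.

C5 is an escape tone.

The harmony at that moment is G minor triad (G, Bb, D); C5 is not a chord tone.
It is approached by step down from D5 and left by leap up to G5.
Step in, leap out — an escape tone.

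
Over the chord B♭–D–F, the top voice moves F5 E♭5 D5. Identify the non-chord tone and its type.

The harmony at that moment is B♭ major triad (B♭, D, F); E♭5 is not a chord tone.
It is approached by step down from F5 and left by step down to D5.
Step in, step out in the same direction — a passing tone.

E♭5 is a passing tone.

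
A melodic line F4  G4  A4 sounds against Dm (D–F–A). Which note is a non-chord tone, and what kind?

G4 is a passing tone.

The harmony at that moment is D minor triad (D, F, A); G4 is not a chord tone.
It is approached by step up from F4 and left by step up to A4.
Step in, step out in the same direction — a passing tone.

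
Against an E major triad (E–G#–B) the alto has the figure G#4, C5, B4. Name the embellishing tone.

C5 is an appoggiatura.

The harmony at that moment is E major triad (E, G#, B); C5 is not a chord tone.
It is approached by leap up from G#4 and left by step down to B4.
Leap in, step out — an appoggiatura.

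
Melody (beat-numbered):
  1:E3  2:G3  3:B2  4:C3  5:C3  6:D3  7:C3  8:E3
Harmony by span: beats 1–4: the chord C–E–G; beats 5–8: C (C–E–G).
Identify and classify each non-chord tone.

The harmony at that moment is C major triad (C, E, G); B2 is not a chord tone.
It is approached by leap down from G3 and left by step up to C3.
Leap in, step out — an appoggiatura.
The harmony at that moment is C major triad (C, E, G); D3 is not a chord tone.
It is approached by step up from C3 and left by step down to C3.
Step away and step back to the same note — a neighbor tone (upper neighbor).

B2 (beat 3) — appoggiatura; D3 (beat 6) — neighbor tone.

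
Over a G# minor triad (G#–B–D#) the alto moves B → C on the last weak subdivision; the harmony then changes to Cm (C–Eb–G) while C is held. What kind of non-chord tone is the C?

The harmony at that moment is G# minor triad (G#, B, D#); C is not a chord tone.
It is approached by step up from B and then sustained as the same pitch into the next harmony.
Arriving early and becoming a chord tone when the harmony changes — an anticipation.

C is an anticipation.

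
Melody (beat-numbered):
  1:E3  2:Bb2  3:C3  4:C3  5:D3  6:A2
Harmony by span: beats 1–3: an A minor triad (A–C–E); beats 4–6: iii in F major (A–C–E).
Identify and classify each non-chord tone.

The harmony at that moment is A minor triad (A, C, E); Bb2 is not a chord tone.
It is approached by leap down from E3 and left by step up to C3.
Leap in, step out — an appoggiatura.
The harmony at that moment is A minor triad (A, C, E); D3 is not a chord tone.
It is approached by step up from C3 and left by leap down to A2.
Step in, leap out — an escape tone.

Bb2 (beat 2) — appoggiatura; D3 (beat 5) — escape tone.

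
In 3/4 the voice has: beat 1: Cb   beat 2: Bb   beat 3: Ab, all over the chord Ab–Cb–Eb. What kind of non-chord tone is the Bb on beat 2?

Passing tone.

The harmony at that moment is Ab minor triad (Ab, Cb, Eb); Bb is not a chord tone.
It is approached by step down from Cb and left by step down to Ab.
Step in, step out in the same direction — a passing tone.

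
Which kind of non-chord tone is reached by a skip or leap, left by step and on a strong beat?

Appoggiatura.

Approach: by leap. Departure: by step. Metric position: strong.
Leap in, step out, in a metrically strong position — an appoggiatura. (It is the mirror image of the escape tone, which steps in and leaps out from a weak position.)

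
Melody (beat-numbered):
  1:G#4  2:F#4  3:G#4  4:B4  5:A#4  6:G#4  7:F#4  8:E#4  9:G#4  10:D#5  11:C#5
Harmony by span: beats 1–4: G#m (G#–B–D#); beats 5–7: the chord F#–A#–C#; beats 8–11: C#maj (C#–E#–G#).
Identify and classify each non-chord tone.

The harmony at that moment is G# minor triad (G#, B, D#); F#4 is not a chord tone.
It is approached by step down from G#4 and left by step up to G#4.
Step away and step back to the same note — a neighbor tone (lower neighbor).
The harmony at that moment is F# major triad (F#, A#, C#); G#4 is not a chord tone.
It is approached by step down from A#4 and left by step down to F#4.
Step in, step out in the same direction — a passing tone.
The harmony at that moment is C# major triad (C#, E#, G#); D#5 is not a chord tone.
It is approached by leap up from G#4 and left by step down to C#5.
Leap in, step out — an appoggiatura.

F#4 (beat 2) — neighbor tone; G#4 (beat 6) — passing tone; D#5 (beat 10) — appoggiatura.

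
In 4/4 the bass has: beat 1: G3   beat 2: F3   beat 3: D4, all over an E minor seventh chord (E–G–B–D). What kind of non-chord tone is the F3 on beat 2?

Escape tone.

The harmony at that moment is E minor seventh chord (E, G, B, D); F3 is not a chord tone.
It is approached by step down from G3 and left by leap up to D4.
Step in, leap out, on a weak beat — an escape tone.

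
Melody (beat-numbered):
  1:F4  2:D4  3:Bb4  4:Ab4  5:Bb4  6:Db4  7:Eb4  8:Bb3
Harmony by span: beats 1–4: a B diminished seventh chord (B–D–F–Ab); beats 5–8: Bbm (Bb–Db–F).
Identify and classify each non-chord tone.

Bb4 (beat 3) — appoggiatura; Eb4 (beat 7) — escape tone.

The harmony at that moment is B diminished seventh chord (B, D, F, Ab); Bb4 is not a chord tone.
It is approached by leap up from D4 and left by step down to Ab4.
Leap in, step out — an appoggiatura.
The harmony at that moment is Bb minor triad (Bb, Db, F); Eb4 is not a chord tone.
It is approached by step up from Db4 and left by leap down to Bb3.
Step in, leap out — an escape tone.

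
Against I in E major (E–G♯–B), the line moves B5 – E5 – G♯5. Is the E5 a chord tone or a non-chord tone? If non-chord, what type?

E major triad contains E, G♯, B; E is the root, so it is a chord tone.

Chord tone (the root of E major triad).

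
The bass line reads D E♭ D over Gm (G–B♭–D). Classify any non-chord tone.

The harmony at that moment is G minor triad (G, B♭, D); E♭ is not a chord tone.
It is approached by step up from D and left by step down to D.
Step away and step back to the same note — a neighbor tone (upper neighbor).

E♭ is a neighbor tone.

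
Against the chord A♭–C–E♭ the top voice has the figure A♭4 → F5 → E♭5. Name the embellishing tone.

F5 is an appoggiatura.

The harmony at that moment is A♭ major triad (A♭, C, E♭); F5 is not a chord tone.
It is approached by leap up from A♭4 and left by step down to E♭5.
Leap in, step out — an appoggiatura.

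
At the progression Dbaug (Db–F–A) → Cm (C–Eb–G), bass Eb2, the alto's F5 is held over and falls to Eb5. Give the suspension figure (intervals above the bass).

At the second chord the bass is Eb2. The suspended F5 lies a ninth above the bass; after resolving down by step to Eb5, the interval above the bass becomes an octave.
Suspension figures are named by those two intervals: 9–8.

9–8 suspension.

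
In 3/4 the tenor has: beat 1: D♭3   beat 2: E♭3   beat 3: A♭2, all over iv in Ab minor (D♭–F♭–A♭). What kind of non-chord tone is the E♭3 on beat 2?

Escape tone.

The harmony at that moment is D♭ minor triad (D♭, F♭, A♭); E♭3 is not a chord tone.
It is approached by step up from D♭3 and left by leap down to A♭2.
Step in, leap out, on a weak beat — an escape tone.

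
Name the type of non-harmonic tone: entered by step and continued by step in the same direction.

Passing tone.

Approach: by step. Departure: by step, continuing in the same direction.
Stepwise on both sides with no change of direction means the note fills in the space between two different chord tones — a passing tone. (Had it turned back to its starting note it would be a neighbor tone instead.)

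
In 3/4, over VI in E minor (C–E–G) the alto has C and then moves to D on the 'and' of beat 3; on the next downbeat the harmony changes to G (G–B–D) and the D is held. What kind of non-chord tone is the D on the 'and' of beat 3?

Anticipation.

The harmony at that moment is C major triad (C, E, G); D is not a chord tone.
It is approached by step up from C and then sustained as the same pitch into the next harmony.
Arriving early and becoming a chord tone when the harmony changes — an anticipation.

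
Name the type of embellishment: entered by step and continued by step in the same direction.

Passing tone.

Approach: by step. Departure: by step, continuing in the same direction.
Stepwise on both sides with no change of direction means the note fills in the space between two different chord tones — a passing tone. (Had it turned back to its starting note it would be a neighbor tone instead.)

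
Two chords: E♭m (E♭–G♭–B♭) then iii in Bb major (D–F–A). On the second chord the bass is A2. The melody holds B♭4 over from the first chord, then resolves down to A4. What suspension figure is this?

9–8 suspension.

At the second chord the bass is A2. The suspended B♭4 lies a ninth above the bass; after resolving down by step to A4, the interval above the bass becomes an octave.
Suspension figures are named by those two intervals: 9–8.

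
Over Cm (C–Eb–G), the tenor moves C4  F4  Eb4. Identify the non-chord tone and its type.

F4 is an appoggiatura.

The harmony at that moment is C minor triad (C, Eb, G); F4 is not a chord tone.
It is approached by leap up from C4 and left by step down to Eb4.
Leap in, step out — an appoggiatura.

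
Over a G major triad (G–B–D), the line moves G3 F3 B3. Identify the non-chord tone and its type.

The harmony at that moment is G major triad (G, B, D); F3 is not a chord tone.
It is approached by step down from G3 and left by leap up to B3.
Step in, leap out — an escape tone.

F3 is an escape tone.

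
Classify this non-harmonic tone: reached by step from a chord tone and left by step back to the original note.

Neighbor tone.

Approach: by step. Departure: by step in the opposite direction, back to the starting pitch.
Stepwise on both sides but reversing to return to the same chord tone — a neighbor tone. (Had it continued onward in the same direction it would be a passing tone instead.)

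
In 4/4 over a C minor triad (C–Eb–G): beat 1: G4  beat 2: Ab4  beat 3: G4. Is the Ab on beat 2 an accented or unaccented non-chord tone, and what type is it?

The harmony at that moment is C minor triad (C, Eb, G); Ab4 is not a chord tone.
It is approached by step up from G4 and left by step down to G4.
Step away and step back to the same note — a neighbor tone (upper neighbor).
It falls on a weak beat, so it is unaccented.

Unaccented neighbor tone.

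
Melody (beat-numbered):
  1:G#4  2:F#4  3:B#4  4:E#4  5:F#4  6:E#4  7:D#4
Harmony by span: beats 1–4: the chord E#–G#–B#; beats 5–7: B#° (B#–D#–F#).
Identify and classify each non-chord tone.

F#4 (beat 2) — escape tone; E#4 (beat 6) — passing tone.

The harmony at that moment is E# minor triad (E#, G#, B#); F#4 is not a chord tone.
It is approached by step down from G#4 and left by leap up to B#4.
Step in, leap out — an escape tone.
The harmony at that moment is B# diminished triad (B#, D#, F#); E#4 is not a chord tone.
It is approached by step down from F#4 and left by step down to D#4.
Step in, step out in the same direction — a passing tone.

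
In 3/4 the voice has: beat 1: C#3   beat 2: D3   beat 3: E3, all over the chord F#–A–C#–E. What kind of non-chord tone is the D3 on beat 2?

Passing tone.

The harmony at that moment is F# minor seventh chord (F#, A, C#, E); D3 is not a chord tone.
It is approached by step up from C#3 and left by step up to E3.
Step in, step out in the same direction — a passing tone.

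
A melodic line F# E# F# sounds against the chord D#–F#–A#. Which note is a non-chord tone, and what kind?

E# is a neighbor tone.

The harmony at that moment is D# minor triad (D#, F#, A#); E# is not a chord tone.
It is approached by step down from F# and left by step up to F#.
Step away and step back to the same note — a neighbor tone (lower neighbor).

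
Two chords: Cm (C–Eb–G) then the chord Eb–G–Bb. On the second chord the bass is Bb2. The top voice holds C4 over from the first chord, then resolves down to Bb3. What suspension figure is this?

At the second chord the bass is Bb2. The suspended C4 lies a ninth above the bass; after resolving down by step to Bb3, the interval above the bass becomes an octave.
Suspension figures are named by those two intervals: 9–8.

9–8 suspension.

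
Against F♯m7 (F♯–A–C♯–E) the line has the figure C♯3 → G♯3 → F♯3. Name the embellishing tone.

The harmony at that moment is F♯ minor seventh chord (F♯, A, C♯, E); G♯3 is not a chord tone.
It is approached by leap up from C♯3 and left by step down to F♯3.
Leap in, step out — an appoggiatura.

G♯3 is an appoggiatura.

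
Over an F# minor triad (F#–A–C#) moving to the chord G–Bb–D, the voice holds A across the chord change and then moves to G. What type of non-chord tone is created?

A is a suspension.

The harmony at that moment is G minor triad (G, Bb, D); A is not a chord tone.
It is held over (the same pitch as the preceding A) and left by step down to G.
Held over from the previous chord and resolving down by step — a suspension.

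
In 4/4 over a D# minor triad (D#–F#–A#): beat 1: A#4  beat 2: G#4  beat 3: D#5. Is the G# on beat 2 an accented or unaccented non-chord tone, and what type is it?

Unaccented escape tone.

The harmony at that moment is D# minor triad (D#, F#, A#); G#4 is not a chord tone.
It is approached by step down from A#4 and left by leap up to D#5.
Step in, leap out — an escape tone.
It falls on a weak beat, so it is unaccented.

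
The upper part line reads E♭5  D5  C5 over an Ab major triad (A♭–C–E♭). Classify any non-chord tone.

D5 is a passing tone.

The harmony at that moment is A♭ major triad (A♭, C, E♭); D5 is not a chord tone.
It is approached by step down from E♭5 and left by step down to C5.
Step in, step out in the same direction — a passing tone.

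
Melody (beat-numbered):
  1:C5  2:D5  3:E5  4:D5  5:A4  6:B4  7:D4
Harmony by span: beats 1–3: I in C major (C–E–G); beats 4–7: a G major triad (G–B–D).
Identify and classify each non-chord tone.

The harmony at that moment is C major triad (C, E, G); D5 is not a chord tone.
It is approached by step up from C5 and left by step up to E5.
Step in, step out in the same direction — a passing tone.
The harmony at that moment is G major triad (G, B, D); A4 is not a chord tone.
It is approached by leap down from D5 and left by step up to B4.
Leap in, step out — an appoggiatura.

D5 (beat 2) — passing tone; A4 (beat 5) — appoggiatura.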